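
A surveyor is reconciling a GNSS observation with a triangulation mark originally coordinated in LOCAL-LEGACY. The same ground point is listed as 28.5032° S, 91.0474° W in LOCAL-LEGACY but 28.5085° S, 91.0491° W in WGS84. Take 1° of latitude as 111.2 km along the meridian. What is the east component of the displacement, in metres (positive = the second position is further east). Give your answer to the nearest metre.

ΔE = -166 m

Δφ = -28.5085° − -28.5032° = -0.0053°; Δλ = -91.0491° − -91.0474° = -0.0017°.
ΔN = Δφ × 111200 = -589.4 m; ΔE = Δλ × 111200 × cos(-28.5032°) = -0.0017 × 111200 × 0.878790 = -166.1 m.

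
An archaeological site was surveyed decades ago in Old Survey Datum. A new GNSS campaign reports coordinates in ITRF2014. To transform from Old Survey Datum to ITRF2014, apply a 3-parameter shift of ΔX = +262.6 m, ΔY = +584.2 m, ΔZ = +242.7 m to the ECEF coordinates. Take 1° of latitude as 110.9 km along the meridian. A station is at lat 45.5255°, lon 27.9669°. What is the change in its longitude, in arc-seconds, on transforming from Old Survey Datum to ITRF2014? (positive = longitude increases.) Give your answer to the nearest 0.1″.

Δλ = 18.2″

sin φ = 0.713562, cos φ = 0.700592, sin λ = 0.468961, cos λ = 0.883219.
East component: ΔE = −sin λ·ΔX + cos λ·ΔY = −(0.468961)(262.6) + (0.883219)(584.2) = 392.83 m.
1° of latitude spans 110900 m; at latitude φ, 1° of longitude spans that × cos φ = 77695.6 m, so Δλ = 392.83 / 77695.6 × 3600 = 18.202″.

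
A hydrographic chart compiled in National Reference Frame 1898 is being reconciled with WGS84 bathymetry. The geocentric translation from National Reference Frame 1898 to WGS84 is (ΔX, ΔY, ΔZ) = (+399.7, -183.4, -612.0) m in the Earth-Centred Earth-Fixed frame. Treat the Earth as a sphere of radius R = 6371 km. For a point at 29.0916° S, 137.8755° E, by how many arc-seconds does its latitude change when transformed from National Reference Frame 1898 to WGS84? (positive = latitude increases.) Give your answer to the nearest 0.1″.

Δφ = -23.9″

sin φ = -0.486207, cos φ = 0.873844, sin λ = 0.670744, cos λ = -0.741689.
North component: ΔN = −sin φ cos λ·ΔX − sin φ sin λ·ΔY + cos φ·ΔZ = −(-0.486207)(-0.741689)(399.7) − (-0.486207)(0.670744)(-183.4) + (0.873844)(-612.0) = -738.74 m.
1° of latitude spans πR/180 = 111195 m, so Δφ = -738.74 / 111195 × 3600 = -23.917″.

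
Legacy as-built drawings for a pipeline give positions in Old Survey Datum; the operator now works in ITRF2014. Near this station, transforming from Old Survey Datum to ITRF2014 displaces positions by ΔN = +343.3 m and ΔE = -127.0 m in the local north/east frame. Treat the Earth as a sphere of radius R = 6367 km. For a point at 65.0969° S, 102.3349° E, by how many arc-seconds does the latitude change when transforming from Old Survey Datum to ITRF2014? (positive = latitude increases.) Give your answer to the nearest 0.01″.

Δφ = 11.12″

On a sphere of radius R, 1 rad of latitude = R, so Δφ = ΔN / R = 343.3 / 6367000 = 5.3919e-05 rad = 11.122″.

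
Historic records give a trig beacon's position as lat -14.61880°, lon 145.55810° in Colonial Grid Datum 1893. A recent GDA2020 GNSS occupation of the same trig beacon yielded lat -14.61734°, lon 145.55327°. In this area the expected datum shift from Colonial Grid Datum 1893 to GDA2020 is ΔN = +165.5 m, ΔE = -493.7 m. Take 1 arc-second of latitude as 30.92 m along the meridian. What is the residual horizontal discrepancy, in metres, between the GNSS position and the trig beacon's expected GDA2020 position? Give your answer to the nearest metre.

27 m

Observed coordinate differences: Δφ = +0.00146°, Δλ = -0.00483°.
Converting to metres (1° lat = 111312 m, cos φ = 0.967626): observed ΔN = 162.5 m, observed ΔE = -520.2 m.
Subtracting the expected shift leaves a residual of 162.5 − (165.5) = -3.0 m north and -520.2 − (-493.7) = -26.5 m east.
Residual distance = √((-3.0)² + (-26.5)²) = 26.7 m.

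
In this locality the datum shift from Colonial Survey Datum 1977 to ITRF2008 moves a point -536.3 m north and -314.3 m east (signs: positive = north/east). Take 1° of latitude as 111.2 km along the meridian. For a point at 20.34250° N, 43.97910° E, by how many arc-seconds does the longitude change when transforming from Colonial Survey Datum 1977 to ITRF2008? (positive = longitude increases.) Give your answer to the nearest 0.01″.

Δλ = -10.85″

At latitude 20.34250°, cos φ = 0.937631.
1° of longitude at this latitude = 111.2 × cos φ = 104.26 km, so Δλ = -314.3 / 104264.6 = -0.0030144° = -10.852″.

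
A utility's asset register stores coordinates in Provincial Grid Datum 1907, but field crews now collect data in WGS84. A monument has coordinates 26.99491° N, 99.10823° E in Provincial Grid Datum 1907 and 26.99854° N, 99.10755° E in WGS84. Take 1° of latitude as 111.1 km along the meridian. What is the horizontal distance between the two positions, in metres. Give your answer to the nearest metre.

409 m

Δφ = 26.99854° − 26.99491° = +0.00363°; Δλ = 99.10755° − 99.10823° = -0.00068°.
ΔN = Δφ × 111100 = 403.3 m; ΔE = Δλ × 111100 × cos(26.99491°) = -0.00068 × 111100 × 0.891047 = -67.3 m.
Distance = √(ΔE² + ΔN²) = √((-67.3)² + 403.3²) = 408.9 m.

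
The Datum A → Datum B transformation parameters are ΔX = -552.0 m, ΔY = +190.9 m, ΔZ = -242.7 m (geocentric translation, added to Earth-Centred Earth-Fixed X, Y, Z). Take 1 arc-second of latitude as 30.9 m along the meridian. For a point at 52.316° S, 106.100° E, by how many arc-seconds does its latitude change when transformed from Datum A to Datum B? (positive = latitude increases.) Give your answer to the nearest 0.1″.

sin φ = -0.791394, cos φ = 0.611306, sin λ = 0.960779, cos λ = -0.277315.
North component: ΔN = −sin φ cos λ·ΔX − sin φ sin λ·ΔY + cos φ·ΔZ = −(-0.791394)(-0.277315)(-552.0) − (-0.791394)(0.960779)(190.9) + (0.611306)(-242.7) = 117.93 m.
1° of latitude spans 3600 × 30.90 = 111240 m, so Δφ = 117.93 / 111240 × 3600 = 3.817″.

Δφ = 3.8″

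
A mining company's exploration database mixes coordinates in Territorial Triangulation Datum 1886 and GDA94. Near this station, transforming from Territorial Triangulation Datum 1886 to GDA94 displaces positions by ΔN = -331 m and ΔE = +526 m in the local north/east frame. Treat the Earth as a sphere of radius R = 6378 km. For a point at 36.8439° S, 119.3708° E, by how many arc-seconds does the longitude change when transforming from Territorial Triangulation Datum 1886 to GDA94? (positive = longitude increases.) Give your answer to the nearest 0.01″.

At latitude -36.8439°, cos φ = 0.800272.
One radian of longitude at latitude φ spans R cos φ, so Δλ = ΔE / (R cos φ) = 526.0 / (6378000 × 0.800272) = 1.0305e-04 rad = 21.256″.

Δλ = 21.26″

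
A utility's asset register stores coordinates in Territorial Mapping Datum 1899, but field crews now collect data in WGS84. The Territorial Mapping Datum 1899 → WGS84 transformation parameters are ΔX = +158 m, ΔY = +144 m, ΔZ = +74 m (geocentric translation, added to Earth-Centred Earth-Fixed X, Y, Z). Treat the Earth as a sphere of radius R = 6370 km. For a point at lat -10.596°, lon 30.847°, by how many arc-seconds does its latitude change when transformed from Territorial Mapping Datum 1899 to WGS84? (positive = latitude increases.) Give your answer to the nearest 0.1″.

Δφ = 3.6″

sin φ = -0.183883, cos φ = 0.982948, sin λ = 0.512747, cos λ = 0.858540.
North component: ΔN = −sin φ cos λ·ΔX − sin φ sin λ·ΔY + cos φ·ΔZ = −(-0.183883)(0.858540)(158) − (-0.183883)(0.512747)(144) + (0.982948)(74) = 111.26 m.
1° of latitude spans πR/180 = 111177 m, so Δφ = 111.26 / 111177 × 3600 = 3.603″.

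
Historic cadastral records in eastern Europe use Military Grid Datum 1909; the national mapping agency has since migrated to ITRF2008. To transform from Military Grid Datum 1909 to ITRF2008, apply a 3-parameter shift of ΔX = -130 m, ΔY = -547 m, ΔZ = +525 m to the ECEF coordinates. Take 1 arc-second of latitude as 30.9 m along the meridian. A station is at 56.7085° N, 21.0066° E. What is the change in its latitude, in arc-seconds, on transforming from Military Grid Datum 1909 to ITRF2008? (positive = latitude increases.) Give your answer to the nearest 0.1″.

Δφ = 17.9″

sin φ = 0.835889, cos φ = 0.548899, sin λ = 0.358475, cos λ = 0.933539.
North component: ΔN = −sin φ cos λ·ΔX − sin φ sin λ·ΔY + cos φ·ΔZ = −(0.835889)(0.933539)(-130) − (0.835889)(0.358475)(-547) + (0.548899)(525) = 553.52 m.
1° of latitude spans 3600 × 30.90 = 111240 m, so Δφ = 553.52 / 111240 × 3600 = 17.913″.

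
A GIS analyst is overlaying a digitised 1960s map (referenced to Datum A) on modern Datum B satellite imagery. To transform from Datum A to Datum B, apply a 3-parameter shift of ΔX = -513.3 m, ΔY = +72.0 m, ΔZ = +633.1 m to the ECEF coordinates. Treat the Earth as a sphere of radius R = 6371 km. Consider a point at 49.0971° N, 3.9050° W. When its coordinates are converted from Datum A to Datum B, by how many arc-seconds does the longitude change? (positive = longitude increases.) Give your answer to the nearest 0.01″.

sin φ = 0.755820, cos φ = 0.654779, sin λ = -0.068102, cos λ = 0.997678.
East component: ΔE = −sin λ·ΔX + cos λ·ΔY = −(-0.068102)(-513.3) + (0.997678)(72.0) = 36.88 m.
1° of latitude spans πR/180 = 111195 m; at latitude φ, 1° of longitude spans that × cos φ = 72808.1 m, so Δλ = 36.88 / 72808.1 × 3600 = 1.823″.

Δλ = 1.82″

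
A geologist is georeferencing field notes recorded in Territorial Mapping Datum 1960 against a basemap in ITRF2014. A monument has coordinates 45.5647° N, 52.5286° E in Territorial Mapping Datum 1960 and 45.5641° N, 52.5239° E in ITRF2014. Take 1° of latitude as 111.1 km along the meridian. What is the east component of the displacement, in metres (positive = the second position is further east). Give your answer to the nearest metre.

ΔE = -366 m

Δφ = 45.5641° − 45.5647° = -0.0006°; Δλ = 52.5239° − 52.5286° = -0.0047°.
ΔN = Δφ × 111100 = -66.7 m; ΔE = Δλ × 111100 × cos(45.5647°) = -0.0047 × 111100 × 0.700103 = -365.6 m.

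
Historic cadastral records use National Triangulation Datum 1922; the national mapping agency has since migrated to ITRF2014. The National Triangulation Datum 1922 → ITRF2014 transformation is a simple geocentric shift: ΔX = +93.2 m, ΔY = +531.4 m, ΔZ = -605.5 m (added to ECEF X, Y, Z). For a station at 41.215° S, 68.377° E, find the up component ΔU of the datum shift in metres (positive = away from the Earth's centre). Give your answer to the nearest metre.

The local up (radial) axis is (cos φ cos λ, cos φ sin λ, sin φ), giving ΔU = 25.835 + 371.611 + 398.956 = 796.40 m.

ΔU = 796 m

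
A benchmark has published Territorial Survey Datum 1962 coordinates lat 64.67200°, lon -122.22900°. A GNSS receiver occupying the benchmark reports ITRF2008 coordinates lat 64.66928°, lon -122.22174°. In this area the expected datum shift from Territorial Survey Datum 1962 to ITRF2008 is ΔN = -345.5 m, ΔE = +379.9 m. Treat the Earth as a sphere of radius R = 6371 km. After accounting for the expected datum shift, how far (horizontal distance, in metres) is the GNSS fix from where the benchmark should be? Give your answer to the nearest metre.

55 m

Observed coordinate differences: Δφ = -0.00272°, Δλ = +0.00726°.
Converting to metres (1° lat = 111195 m, cos φ = 0.427800): observed ΔN = -302.5 m, observed ΔE = 345.4 m.
Subtracting the expected shift leaves a residual of -302.5 − (-345.5) = 43.0 m north and 345.4 − (379.9) = -34.5 m east.
Residual distance = √(43.0² + (-34.5)²) = 55.2 m.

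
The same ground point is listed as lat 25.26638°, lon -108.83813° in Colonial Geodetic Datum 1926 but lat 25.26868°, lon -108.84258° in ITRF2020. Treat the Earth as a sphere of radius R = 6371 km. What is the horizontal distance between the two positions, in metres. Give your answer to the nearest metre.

515 m

Δφ = 25.26868° − 25.26638° = +0.00230°; Δλ = -108.84258° − -108.83813° = -0.00445°.
1° along a meridian = πR/180 = 111195 m.
ΔN = Δφ × 111195 = 255.7 m; ΔE = Δλ × 111195 × cos(25.26638°) = -0.00445 × 111195 × 0.904333 = -447.5 m.
Distance = √(ΔE² + ΔN²) = √((-447.5)² + 255.7²) = 515.4 m.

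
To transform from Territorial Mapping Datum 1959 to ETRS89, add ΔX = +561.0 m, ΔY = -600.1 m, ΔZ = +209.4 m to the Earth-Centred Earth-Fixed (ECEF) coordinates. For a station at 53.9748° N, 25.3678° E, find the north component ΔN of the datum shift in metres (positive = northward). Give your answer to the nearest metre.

ΔN = -79 m

At φ = 53.9748°, λ = 25.3678°: sin φ = 0.808758, cos φ = 0.588141, sin λ = 0.428427, cos λ = 0.903576.
ΔN = −sin φ cos λ·ΔX − sin φ sin λ·ΔY + cos φ·ΔZ = −(0.808758)(0.903576)(561.0) − (0.808758)(0.428427)(-600.1) + (0.588141)(209.4) = -78.88 m.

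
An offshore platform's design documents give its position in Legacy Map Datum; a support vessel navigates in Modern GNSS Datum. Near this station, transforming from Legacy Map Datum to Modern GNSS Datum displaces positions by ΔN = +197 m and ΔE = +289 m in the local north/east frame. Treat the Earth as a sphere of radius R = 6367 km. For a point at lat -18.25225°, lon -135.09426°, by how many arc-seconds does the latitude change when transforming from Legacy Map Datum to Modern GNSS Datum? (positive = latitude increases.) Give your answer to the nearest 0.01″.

On a sphere of radius R, 1 rad of latitude = R, so Δφ = ΔN / R = 197.0 / 6367000 = 3.0941e-05 rad = 6.382″.

Δφ = 6.38″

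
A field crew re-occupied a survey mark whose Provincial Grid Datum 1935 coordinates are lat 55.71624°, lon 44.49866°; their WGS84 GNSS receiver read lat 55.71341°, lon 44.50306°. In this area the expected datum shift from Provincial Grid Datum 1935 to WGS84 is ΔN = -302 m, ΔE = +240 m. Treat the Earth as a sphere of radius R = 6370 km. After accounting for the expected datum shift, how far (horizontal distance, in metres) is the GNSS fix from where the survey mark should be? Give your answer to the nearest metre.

Observed coordinate differences: Δφ = -0.00283°, Δλ = +0.00440°.
Converting to metres (1° lat = 111177 m, cos φ = 0.563292): observed ΔN = -314.6 m, observed ΔE = 275.6 m.
Subtracting the expected shift leaves a residual of -314.6 − (-302) = -12.6 m north and 275.6 − (240) = 35.6 m east.
Residual distance = √((-12.6)² + 35.6²) = 37.7 m.

38 m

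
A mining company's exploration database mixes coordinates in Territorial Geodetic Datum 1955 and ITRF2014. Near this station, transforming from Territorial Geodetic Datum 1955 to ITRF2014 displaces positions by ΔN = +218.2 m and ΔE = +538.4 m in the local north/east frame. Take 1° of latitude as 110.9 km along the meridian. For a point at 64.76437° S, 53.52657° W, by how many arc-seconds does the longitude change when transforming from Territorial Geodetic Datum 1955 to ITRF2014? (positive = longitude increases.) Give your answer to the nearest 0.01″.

Δλ = 40.99″

At latitude -64.76437°, cos φ = 0.426342.
1° of longitude at this latitude = 110.9 × cos φ = 47.28 km, so Δλ = 538.4 / 47281.3 = 0.0113872° = 40.994″.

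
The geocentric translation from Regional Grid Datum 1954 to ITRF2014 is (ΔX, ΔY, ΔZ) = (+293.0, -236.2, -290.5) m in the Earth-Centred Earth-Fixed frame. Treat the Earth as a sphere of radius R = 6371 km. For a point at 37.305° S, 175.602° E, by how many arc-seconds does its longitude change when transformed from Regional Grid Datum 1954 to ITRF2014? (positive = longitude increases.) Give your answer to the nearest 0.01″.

sin φ = -0.606058, cos φ = 0.795421, sin λ = 0.076684, cos λ = -0.997055.
East component: ΔE = −sin λ·ΔX + cos λ·ΔY = −(0.076684)(293.0) + (-0.997055)(-236.2) = 213.04 m.
1° of latitude spans πR/180 = 111195 m; at latitude φ, 1° of longitude spans that × cos φ = 88446.7 m, so Δλ = 213.04 / 88446.7 × 3600 = 8.671″.

Δλ = 8.67″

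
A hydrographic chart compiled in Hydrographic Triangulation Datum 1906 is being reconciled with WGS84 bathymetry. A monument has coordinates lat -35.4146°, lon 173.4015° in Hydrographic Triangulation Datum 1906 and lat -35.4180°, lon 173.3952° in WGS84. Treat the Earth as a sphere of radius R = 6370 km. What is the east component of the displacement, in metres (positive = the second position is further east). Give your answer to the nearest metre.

ΔE = -571 m

Δφ = -35.4180° − -35.4146° = -0.0034°; Δλ = 173.3952° − 173.4015° = -0.0063°.
1° along a meridian = πR/180 = 111177 m.
ΔN = Δφ × 111177 = -378.0 m; ΔE = Δλ × 111177 × cos(-35.4146°) = -0.0063 × 111177 × 0.814980 = -570.8 m.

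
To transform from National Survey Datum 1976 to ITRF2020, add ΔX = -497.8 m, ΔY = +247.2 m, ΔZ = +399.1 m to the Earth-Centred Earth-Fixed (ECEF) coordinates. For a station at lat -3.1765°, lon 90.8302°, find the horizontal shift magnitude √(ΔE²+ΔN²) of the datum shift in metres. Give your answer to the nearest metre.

At φ = -3.1765°, λ = 90.8302°: sin φ = -0.055412, cos φ = 0.998464, sin λ = 0.999895, cos λ = -0.014489.
ΔE = −sin λ·ΔX + cos λ·ΔY = −(0.999895)·(-497.8) + (-0.014489)·(247.2) = 494.17 m.
ΔN = −sin φ cos λ·ΔX − sin φ sin λ·ΔY + cos φ·ΔZ = −(-0.055412)(-0.014489)(-497.8) − (-0.055412)(0.999895)(247.2) + (0.998464)(399.1) = 412.58 m.
Horizontal magnitude = √(ΔE² + ΔN²) = √(494.17² + 412.58²) = 643.76 m.

644 m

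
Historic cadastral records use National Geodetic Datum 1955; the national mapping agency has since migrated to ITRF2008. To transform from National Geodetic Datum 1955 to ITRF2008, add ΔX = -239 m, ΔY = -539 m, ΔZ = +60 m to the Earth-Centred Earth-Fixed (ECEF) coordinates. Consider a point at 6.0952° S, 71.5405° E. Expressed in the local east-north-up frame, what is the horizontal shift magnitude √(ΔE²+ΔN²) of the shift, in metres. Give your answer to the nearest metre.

56 m

At φ = -6.0952°, λ = 71.5405°: sin φ = -0.106181, cos φ = 0.994347, sin λ = 0.948548, cos λ = 0.316634.
ΔE = −sin λ·ΔX + cos λ·ΔY = −(0.948548)·(-239) + (0.316634)·(-539) = 56.04 m.
ΔN = −sin φ cos λ·ΔX − sin φ sin λ·ΔY + cos φ·ΔZ = −(-0.106181)(0.316634)(-239) − (-0.106181)(0.948548)(-539) + (0.994347)(60) = -2.66 m.
Horizontal magnitude = √(ΔE² + ΔN²) = √(56.04² + (-2.66)²) = 56.10 m.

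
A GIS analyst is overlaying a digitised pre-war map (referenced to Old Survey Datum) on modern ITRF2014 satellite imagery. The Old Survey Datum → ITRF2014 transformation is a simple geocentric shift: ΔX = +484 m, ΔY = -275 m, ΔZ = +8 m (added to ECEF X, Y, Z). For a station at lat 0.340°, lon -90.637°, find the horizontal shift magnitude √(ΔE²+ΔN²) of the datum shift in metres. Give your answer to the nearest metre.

The local east axis at (φ, λ) is (−sin λ, cos λ, 0), so ΔE = −sin(-90.637°)·484 + cos(-90.637°)·(-275) = 487.03 m.
The local north axis is (−sin φ cos λ, −sin φ sin λ, cos φ), giving ΔN = 0.032 − 1.632 + 8.000 = 6.40 m.
Horizontal magnitude = √(ΔE² + ΔN²) = √(487.03² + 6.40²) = 487.07 m.

487 m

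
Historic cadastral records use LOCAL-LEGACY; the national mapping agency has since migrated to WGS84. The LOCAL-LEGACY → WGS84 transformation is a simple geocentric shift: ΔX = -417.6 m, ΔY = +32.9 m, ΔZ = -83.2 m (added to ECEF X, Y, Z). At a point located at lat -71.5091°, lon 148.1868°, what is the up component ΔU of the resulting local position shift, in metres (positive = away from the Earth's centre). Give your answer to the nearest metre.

ΔU = 197 m

At φ = -71.5091°, λ = 148.1868°: sin φ = -0.948374, cos φ = 0.317154, sin λ = 0.527152, cos λ = -0.849771.
ΔU = cos φ cos λ·ΔX + cos φ sin λ·ΔY + sin φ·ΔZ = (0.317154)(-0.849771)(-417.6) + (0.317154)(0.527152)(32.9) + (-0.948374)(-83.2) = 196.95 m.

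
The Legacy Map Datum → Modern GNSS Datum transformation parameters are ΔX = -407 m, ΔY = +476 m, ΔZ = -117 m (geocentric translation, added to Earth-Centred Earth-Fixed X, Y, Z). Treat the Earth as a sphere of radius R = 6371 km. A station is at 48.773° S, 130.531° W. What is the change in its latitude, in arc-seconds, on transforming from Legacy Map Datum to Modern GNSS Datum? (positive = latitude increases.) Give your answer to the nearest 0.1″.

sin φ = -0.752104, cos φ = 0.659044, sin λ = -0.760054, cos λ = -0.649859.
North component: ΔN = −sin φ cos λ·ΔX − sin φ sin λ·ΔY + cos φ·ΔZ = −(-0.752104)(-0.649859)(-407) − (-0.752104)(-0.760054)(476) + (0.659044)(-117) = -150.28 m.
1° of latitude spans πR/180 = 111195 m, so Δφ = -150.28 / 111195 × 3600 = -4.865″.

Δφ = -4.9″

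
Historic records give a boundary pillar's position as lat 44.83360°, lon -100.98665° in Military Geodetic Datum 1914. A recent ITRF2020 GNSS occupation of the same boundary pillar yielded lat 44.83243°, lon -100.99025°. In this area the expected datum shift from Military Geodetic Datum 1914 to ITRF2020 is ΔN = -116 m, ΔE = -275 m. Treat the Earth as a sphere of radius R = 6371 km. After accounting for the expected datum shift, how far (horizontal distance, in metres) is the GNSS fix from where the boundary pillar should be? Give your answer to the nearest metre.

17 m

Observed coordinate differences: Δφ = -0.00117°, Δλ = -0.00360°.
Converting to metres (1° lat = 111195 m, cos φ = 0.709157): observed ΔN = -130.1 m, observed ΔE = -283.9 m.
Subtracting the expected shift leaves a residual of -130.1 − (-116) = -14.1 m north and -283.9 − (-275) = -8.9 m east.
Residual distance = √((-14.1)² + (-8.9)²) = 16.7 m.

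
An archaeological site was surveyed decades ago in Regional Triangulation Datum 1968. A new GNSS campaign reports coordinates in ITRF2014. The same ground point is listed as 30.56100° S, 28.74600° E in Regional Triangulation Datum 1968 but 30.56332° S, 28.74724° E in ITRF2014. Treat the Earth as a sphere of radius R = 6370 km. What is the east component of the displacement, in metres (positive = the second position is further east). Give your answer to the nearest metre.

Δφ = -30.56332° − -30.56100° = -0.00232°; Δλ = 28.74724° − 28.74600° = +0.00124°.
1° along a meridian = πR/180 = 111177 m.
ΔN = Δφ × 111177 = -257.9 m; ΔE = Δλ × 111177 × cos(-30.56100°) = +0.00124 × 111177 × 0.861088 = 118.7 m.

ΔE = 119 m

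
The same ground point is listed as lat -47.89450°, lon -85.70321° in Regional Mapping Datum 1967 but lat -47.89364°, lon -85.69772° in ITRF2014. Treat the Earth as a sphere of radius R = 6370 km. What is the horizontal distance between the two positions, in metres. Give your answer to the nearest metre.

420 m

Δφ = -47.89364° − -47.89450° = +0.00086°; Δλ = -85.69772° − -85.70321° = +0.00549°.
1° along a meridian = πR/180 = 111177 m.
ΔN = Δφ × 111177 = 95.6 m; ΔE = Δλ × 111177 × cos(-47.89450°) = +0.00549 × 111177 × 0.670498 = 409.2 m.
Distance = √(ΔE² + ΔN²) = √(409.2² + 95.6²) = 420.3 m.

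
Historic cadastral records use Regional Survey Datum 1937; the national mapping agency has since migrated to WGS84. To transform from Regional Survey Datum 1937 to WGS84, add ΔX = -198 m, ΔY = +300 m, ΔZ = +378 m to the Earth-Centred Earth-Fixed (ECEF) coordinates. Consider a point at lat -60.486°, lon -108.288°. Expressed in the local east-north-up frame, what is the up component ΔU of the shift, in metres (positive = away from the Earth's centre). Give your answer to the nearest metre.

The local up (radial) axis is (cos φ cos λ, cos φ sin λ, sin φ), giving ΔU = 30.608 − 140.326 − 328.949 = -438.67 m.

ΔU = -439 m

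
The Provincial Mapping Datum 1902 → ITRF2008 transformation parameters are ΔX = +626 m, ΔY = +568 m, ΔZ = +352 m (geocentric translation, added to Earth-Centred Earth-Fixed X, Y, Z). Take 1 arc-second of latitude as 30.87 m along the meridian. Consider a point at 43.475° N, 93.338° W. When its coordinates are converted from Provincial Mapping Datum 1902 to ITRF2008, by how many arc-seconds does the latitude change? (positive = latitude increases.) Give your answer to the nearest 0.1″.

Δφ = 21.7″

sin φ = 0.688038, cos φ = 0.725675, sin λ = -0.998303, cos λ = -0.058226.
North component: ΔN = −sin φ cos λ·ΔX − sin φ sin λ·ΔY + cos φ·ΔZ = −(0.688038)(-0.058226)(626) − (0.688038)(-0.998303)(568) + (0.725675)(352) = 670.66 m.
1° of latitude spans 3600 × 30.87 = 111132 m, so Δφ = 670.66 / 111132 × 3600 = 21.725″.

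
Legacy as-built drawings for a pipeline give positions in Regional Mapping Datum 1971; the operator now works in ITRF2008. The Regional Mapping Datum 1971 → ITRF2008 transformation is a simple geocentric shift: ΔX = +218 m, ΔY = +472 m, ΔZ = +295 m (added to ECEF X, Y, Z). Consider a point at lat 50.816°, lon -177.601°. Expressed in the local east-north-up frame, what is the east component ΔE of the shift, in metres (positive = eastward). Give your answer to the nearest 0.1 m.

At φ = 50.816°, λ = -177.601°: sin φ = 0.775121, cos φ = 0.631813, sin λ = -0.041858, cos λ = -0.999124.
ΔE = −sin λ·ΔX + cos λ·ΔY = −(-0.041858)·(218) + (-0.999124)·(472) = -462.46 m.

ΔE = -462.5 m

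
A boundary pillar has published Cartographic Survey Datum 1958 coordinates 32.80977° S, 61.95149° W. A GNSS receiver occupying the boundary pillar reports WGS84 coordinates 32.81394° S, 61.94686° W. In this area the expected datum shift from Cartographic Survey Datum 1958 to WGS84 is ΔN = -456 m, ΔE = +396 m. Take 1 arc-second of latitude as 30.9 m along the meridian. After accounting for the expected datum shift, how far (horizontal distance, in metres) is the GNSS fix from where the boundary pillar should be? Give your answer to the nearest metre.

Observed coordinate differences: Δφ = -0.00417°, Δλ = +0.00463°.
Converting to metres (1° lat = 111240 m, cos φ = 0.840474): observed ΔN = -463.9 m, observed ΔE = 432.9 m.
Subtracting the expected shift leaves a residual of -463.9 − (-456) = -7.9 m north and 432.9 − (396) = 36.9 m east.
Residual distance = √((-7.9)² + 36.9²) = 37.7 m.

38 m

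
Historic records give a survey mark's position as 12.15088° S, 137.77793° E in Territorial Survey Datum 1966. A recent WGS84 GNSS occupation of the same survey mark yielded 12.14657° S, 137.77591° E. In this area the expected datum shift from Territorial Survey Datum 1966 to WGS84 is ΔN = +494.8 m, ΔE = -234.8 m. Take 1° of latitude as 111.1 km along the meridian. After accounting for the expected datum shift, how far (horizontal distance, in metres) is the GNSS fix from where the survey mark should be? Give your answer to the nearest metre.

22 m

Observed coordinate differences: Δφ = +0.00431°, Δλ = -0.00202°.
Converting to metres (1° lat = 111100 m, cos φ = 0.977597): observed ΔN = 478.8 m, observed ΔE = -219.4 m.
Subtracting the expected shift leaves a residual of 478.8 − (494.8) = -16.0 m north and -219.4 − (-234.8) = 15.4 m east.
Residual distance = √((-16.0)² + 15.4²) = 22.2 m.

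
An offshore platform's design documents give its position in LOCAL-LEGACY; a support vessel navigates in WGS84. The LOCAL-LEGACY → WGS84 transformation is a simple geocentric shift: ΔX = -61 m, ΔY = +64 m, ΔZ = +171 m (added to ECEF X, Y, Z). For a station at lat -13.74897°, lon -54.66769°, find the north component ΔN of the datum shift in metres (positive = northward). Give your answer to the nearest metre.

The local north axis is (−sin φ cos λ, −sin φ sin λ, cos φ), giving ΔN = -8.384 − 12.409 + 166.100 = 145.31 m.

ΔN = 145 m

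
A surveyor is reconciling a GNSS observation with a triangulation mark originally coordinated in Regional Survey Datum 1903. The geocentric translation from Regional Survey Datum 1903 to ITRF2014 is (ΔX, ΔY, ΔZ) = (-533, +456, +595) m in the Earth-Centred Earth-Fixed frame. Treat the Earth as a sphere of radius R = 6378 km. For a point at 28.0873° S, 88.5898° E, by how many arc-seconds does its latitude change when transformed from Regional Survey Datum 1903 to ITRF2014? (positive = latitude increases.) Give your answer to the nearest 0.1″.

sin φ = -0.470816, cos φ = 0.882231, sin λ = 0.999697, cos λ = 0.024610.
North component: ΔN = −sin φ cos λ·ΔX − sin φ sin λ·ΔY + cos φ·ΔZ = −(-0.470816)(0.024610)(-533) − (-0.470816)(0.999697)(456) + (0.882231)(595) = 733.38 m.
1° of latitude spans πR/180 = 111317 m, so Δφ = 733.38 / 111317 × 3600 = 23.718″.

Δφ = 23.7″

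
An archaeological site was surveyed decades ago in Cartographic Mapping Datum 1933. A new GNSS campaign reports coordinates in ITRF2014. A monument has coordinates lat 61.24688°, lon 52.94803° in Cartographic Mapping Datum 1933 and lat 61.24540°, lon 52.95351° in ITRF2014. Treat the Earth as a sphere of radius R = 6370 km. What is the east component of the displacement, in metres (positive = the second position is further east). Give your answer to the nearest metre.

Δφ = 61.24540° − 61.24688° = -0.00148°; Δλ = 52.95351° − 52.94803° = +0.00548°.
1° along a meridian = πR/180 = 111177 m.
ΔN = Δφ × 111177 = -164.5 m; ΔE = Δλ × 111177 × cos(61.24688°) = +0.00548 × 111177 × 0.481037 = 293.1 m.

ΔE = 293 m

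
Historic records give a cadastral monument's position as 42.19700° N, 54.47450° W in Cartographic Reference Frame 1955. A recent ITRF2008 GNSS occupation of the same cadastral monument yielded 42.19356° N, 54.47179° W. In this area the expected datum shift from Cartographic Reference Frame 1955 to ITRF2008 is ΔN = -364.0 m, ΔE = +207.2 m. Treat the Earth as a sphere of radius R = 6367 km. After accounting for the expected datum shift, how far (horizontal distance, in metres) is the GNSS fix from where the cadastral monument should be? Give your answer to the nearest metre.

24 m

Observed coordinate differences: Δφ = -0.00344°, Δλ = +0.00271°.
Converting to metres (1° lat = 111125 m, cos φ = 0.740840): observed ΔN = -382.3 m, observed ΔE = 223.1 m.
Subtracting the expected shift leaves a residual of -382.3 − (-364.0) = -18.3 m north and 223.1 − (207.2) = 15.9 m east.
Residual distance = √((-18.3)² + 15.9²) = 24.2 m.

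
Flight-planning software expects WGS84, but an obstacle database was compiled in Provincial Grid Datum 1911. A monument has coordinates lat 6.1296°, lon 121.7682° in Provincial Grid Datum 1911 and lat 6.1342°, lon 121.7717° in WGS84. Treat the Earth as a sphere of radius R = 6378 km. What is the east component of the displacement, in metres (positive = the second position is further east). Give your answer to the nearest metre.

Δφ = 6.1342° − 6.1296° = +0.0046°; Δλ = 121.7717° − 121.7682° = +0.0035°.
1° along a meridian = πR/180 = 111317 m.
ΔN = Δφ × 111317 = 512.1 m; ΔE = Δλ × 111317 × cos(6.1296°) = +0.0035 × 111317 × 0.994283 = 387.4 m.

ΔE = 387 m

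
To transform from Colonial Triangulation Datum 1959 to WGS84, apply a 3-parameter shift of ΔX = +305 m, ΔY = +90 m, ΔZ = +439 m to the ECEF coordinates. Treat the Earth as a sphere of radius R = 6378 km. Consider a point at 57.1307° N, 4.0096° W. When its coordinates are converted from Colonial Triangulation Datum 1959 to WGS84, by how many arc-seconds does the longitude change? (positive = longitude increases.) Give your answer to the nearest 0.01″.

sin φ = 0.839911, cos φ = 0.542724, sin λ = -0.069924, cos λ = 0.997552.
East component: ΔE = −sin λ·ΔX + cos λ·ΔY = −(-0.069924)(305) + (0.997552)(90) = 111.11 m.
1° of latitude spans πR/180 = 111317 m; at latitude φ, 1° of longitude spans that × cos φ = 60414.5 m, so Δλ = 111.11 / 60414.5 × 3600 = 6.621″.

Δλ = 6.62″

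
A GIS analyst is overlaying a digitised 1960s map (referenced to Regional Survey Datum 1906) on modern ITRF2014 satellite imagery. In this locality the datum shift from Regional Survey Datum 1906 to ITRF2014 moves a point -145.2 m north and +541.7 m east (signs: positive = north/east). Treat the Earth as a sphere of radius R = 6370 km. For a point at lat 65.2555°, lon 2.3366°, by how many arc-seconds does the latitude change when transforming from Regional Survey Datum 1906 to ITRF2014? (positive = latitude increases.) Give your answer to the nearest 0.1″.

Δφ = -4.7″

On a sphere of radius R, 1 rad of latitude = R, so Δφ = ΔN / R = -145.2 / 6370000 = -2.2794e-05 rad = -4.702″.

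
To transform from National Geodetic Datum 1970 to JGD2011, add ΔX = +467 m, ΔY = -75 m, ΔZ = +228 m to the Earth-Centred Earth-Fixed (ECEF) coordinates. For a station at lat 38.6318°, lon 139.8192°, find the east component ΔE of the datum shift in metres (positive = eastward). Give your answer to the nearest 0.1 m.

ΔE = -244.0 m

At φ = 38.6318°, λ = 139.8192°: sin φ = 0.624313, cos φ = 0.781174, sin λ = 0.645202, cos λ = -0.764012.
ΔE = −sin λ·ΔX + cos λ·ΔY = −(0.645202)·(467) + (-0.764012)·(-75) = -244.01 m.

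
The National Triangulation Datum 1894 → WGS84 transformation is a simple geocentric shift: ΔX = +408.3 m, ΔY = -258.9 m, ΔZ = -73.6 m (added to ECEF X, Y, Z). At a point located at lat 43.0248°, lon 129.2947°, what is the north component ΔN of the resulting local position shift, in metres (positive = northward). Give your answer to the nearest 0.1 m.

At φ = 43.0248°, λ = 129.2947°: sin φ = 0.682315, cos φ = 0.731058, sin λ = 0.773899, cos λ = -0.633309.
ΔN = −sin φ cos λ·ΔX − sin φ sin λ·ΔY + cos φ·ΔZ = −(0.682315)(-0.633309)(408.3) − (0.682315)(0.773899)(-258.9) + (0.731058)(-73.6) = 259.34 m.

ΔN = 259.3 m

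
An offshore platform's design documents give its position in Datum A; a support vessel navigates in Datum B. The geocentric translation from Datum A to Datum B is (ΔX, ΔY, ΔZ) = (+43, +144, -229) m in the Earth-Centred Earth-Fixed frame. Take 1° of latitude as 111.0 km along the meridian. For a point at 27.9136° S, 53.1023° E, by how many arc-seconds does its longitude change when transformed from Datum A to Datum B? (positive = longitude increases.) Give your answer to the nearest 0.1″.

sin φ = -0.468140, cos φ = 0.883655, sin λ = 0.799709, cos λ = 0.600388.
East component: ΔE = −sin λ·ΔX + cos λ·ΔY = −(0.799709)(43) + (0.600388)(144) = 52.07 m.
1° of latitude spans 111000 m; at latitude φ, 1° of longitude spans that × cos φ = 98085.7 m, so Δλ = 52.07 / 98085.7 × 3600 = 1.911″.

Δλ = 1.9″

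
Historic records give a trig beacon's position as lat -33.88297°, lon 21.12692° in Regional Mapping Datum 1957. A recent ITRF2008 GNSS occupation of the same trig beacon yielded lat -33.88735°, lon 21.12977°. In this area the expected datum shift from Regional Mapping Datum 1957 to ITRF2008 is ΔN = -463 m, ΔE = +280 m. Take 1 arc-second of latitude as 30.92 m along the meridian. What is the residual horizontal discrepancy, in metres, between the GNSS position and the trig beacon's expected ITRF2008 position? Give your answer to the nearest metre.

30 m

Observed coordinate differences: Δφ = -0.00438°, Δλ = +0.00285°.
Converting to metres (1° lat = 111312 m, cos φ = 0.830178): observed ΔN = -487.5 m, observed ΔE = 263.4 m.
Subtracting the expected shift leaves a residual of -487.5 − (-463) = -24.5 m north and 263.4 − (280) = -16.6 m east.
Residual distance = √((-24.5)² + (-16.6)²) = 29.7 m.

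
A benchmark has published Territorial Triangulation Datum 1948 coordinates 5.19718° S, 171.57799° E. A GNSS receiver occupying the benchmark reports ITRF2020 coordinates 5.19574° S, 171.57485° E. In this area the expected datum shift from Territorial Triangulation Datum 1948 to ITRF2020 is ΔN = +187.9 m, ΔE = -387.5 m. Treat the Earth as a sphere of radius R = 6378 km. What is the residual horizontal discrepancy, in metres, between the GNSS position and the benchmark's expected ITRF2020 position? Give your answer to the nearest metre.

Observed coordinate differences: Δφ = +0.00144°, Δλ = -0.00314°.
Converting to metres (1° lat = 111317 m, cos φ = 0.995889): observed ΔN = 160.3 m, observed ΔE = -348.1 m.
Subtracting the expected shift leaves a residual of 160.3 − (187.9) = -27.6 m north and -348.1 − (-387.5) = 39.4 m east.
Residual distance = √((-27.6)² + 39.4²) = 48.1 m.

48 m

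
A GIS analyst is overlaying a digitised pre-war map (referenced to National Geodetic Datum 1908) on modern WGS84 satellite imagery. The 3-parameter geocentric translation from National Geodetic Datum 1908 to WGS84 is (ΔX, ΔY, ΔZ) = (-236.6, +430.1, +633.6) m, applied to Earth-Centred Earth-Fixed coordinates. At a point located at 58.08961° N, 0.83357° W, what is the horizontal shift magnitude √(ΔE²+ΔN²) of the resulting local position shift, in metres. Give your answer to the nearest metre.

689 m

At φ = 58.08961°, λ = -0.83357°: sin φ = 0.848876, cos φ = 0.528592, sin λ = -0.014548, cos λ = 0.999894.
ΔE = −sin λ·ΔX + cos λ·ΔY = −(-0.014548)·(-236.6) + (0.999894)·(430.1) = 426.61 m.
ΔN = −sin φ cos λ·ΔX − sin φ sin λ·ΔY + cos φ·ΔZ = −(0.848876)(0.999894)(-236.6) − (0.848876)(-0.014548)(430.1) + (0.528592)(633.6) = 541.05 m.
Horizontal magnitude = √(ΔE² + ΔN²) = √(426.61² + 541.05²) = 689.01 m.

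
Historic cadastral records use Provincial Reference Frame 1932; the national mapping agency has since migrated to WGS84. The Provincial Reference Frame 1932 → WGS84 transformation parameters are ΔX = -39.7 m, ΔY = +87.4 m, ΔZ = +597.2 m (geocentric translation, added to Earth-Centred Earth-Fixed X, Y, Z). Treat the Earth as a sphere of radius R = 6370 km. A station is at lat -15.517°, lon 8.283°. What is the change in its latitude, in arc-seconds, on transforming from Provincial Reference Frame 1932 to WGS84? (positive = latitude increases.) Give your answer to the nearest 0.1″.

sin φ = -0.267524, cos φ = 0.963551, sin λ = 0.144063, cos λ = 0.989569.
North component: ΔN = −sin φ cos λ·ΔX − sin φ sin λ·ΔY + cos φ·ΔZ = −(-0.267524)(0.989569)(-39.7) − (-0.267524)(0.144063)(87.4) + (0.963551)(597.2) = 568.29 m.
1° of latitude spans πR/180 = 111177 m, so Δφ = 568.29 / 111177 × 3600 = 18.402″.

Δφ = 18.4″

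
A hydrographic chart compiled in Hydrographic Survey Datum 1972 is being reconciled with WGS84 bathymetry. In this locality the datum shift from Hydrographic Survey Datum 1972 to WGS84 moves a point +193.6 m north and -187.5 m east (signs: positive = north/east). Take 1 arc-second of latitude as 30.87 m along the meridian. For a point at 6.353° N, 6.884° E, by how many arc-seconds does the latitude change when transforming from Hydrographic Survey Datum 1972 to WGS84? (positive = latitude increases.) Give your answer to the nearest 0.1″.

Δφ = 6.3″

1″ of latitude = 30.87 m, so Δφ = 193.6 / 30.87 = 6.271″.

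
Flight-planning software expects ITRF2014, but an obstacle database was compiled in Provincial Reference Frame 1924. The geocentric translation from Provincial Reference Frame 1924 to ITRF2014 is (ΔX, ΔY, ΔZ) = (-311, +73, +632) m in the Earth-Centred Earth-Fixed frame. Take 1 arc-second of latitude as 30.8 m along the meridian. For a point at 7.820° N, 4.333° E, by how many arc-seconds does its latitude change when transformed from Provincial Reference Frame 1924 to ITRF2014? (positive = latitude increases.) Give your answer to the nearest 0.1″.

Δφ = 21.7″

sin φ = 0.136061, cos φ = 0.990700, sin λ = 0.075553, cos λ = 0.997142.
North component: ΔN = −sin φ cos λ·ΔX − sin φ sin λ·ΔY + cos φ·ΔZ = −(0.136061)(0.997142)(-311) − (0.136061)(0.075553)(73) + (0.990700)(632) = 667.57 m.
1° of latitude spans 3600 × 30.80 = 110880 m, so Δφ = 667.57 / 110880 × 3600 = 21.674″.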